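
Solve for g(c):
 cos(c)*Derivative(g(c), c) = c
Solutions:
 g(c) = C1 + Integral(c/cos(c), c)


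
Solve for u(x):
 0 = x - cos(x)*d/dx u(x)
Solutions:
 u(x) = C1 + Integral(x/cos(x), x)


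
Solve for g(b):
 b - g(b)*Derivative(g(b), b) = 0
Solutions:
 g(b) = -sqrt(C1 + b^2)
 g(b) = sqrt(C1 + b^2)


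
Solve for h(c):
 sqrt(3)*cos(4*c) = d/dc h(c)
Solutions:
 h(c) = C1 + sqrt(3)*sin(4*c)/4


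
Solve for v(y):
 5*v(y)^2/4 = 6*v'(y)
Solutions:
 v(y) = -24/(C1 + 5*y)


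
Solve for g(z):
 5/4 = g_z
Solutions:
 g(z) = C1 + 5*z/4


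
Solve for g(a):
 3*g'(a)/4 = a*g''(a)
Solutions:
 g(a) = C1 + C2*a^(7/4)


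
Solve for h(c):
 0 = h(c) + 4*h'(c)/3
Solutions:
 h(c) = C1*exp(-3*c/4)


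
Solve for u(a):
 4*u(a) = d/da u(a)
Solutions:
 u(a) = C1*exp(4*a)


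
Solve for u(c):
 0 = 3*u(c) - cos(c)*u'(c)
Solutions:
 u(c) = C1*(sin(c) + 1)^(3/2)/(sin(c) - 1)^(3/2)


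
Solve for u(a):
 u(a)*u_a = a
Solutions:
 u(a) = -sqrt(C1 + a^2)
 u(a) = sqrt(C1 + a^2)


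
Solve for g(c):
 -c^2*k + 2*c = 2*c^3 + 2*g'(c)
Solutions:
 g(c) = C1 - c^4/4 - c^3*k/6 + c^2/2


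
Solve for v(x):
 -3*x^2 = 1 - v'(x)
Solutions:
 v(x) = C1 + x^3 + x


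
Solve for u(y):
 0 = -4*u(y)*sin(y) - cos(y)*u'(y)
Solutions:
 u(y) = C1*cos(y)^4


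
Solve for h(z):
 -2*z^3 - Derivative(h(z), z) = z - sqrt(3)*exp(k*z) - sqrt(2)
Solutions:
 h(z) = C1 - z^4/2 - z^2/2 + sqrt(2)*z + sqrt(3)*exp(k*z)/k


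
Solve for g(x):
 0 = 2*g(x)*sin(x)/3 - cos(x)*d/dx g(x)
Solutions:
 g(x) = C1/cos(x)^(2/3)


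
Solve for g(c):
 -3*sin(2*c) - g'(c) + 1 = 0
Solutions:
 g(c) = C1 + c + 3*cos(2*c)/2


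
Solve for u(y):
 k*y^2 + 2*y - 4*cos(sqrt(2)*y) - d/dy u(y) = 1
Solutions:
 u(y) = C1 + k*y^3/3 + y^2 - y - 2*sqrt(2)*sin(sqrt(2)*y)


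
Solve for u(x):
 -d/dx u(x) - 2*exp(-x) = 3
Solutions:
 u(x) = C1 - 3*x + 2*exp(-x)


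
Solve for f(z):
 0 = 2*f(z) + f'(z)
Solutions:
 f(z) = C1*exp(-2*z)


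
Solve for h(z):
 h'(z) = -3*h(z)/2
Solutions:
 h(z) = C1*exp(-3*z/2)


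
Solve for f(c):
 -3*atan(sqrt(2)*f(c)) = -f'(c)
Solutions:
 Integral(1/atan(sqrt(2)*_y), (_y, f(c))) = C1 + 3*c


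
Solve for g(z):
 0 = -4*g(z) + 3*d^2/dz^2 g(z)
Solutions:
 g(z) = C1*exp(-2*sqrt(3)*z/3) + C2*exp(2*sqrt(3)*z/3)


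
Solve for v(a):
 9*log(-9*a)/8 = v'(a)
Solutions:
 v(a) = C1 + 9*a*log(-a)/8 + 9*a*(-1 + 2*log(3))/8


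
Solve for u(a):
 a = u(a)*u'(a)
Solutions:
 u(a) = -sqrt(C1 + a^2)
 u(a) = sqrt(C1 + a^2)


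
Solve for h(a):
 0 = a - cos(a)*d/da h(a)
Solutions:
 h(a) = C1 + Integral(a/cos(a), a)


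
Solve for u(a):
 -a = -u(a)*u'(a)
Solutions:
 u(a) = -sqrt(C1 + a^2)
 u(a) = sqrt(C1 + a^2)


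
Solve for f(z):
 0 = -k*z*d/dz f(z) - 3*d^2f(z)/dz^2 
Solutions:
 f(z) = Piecewise((-sqrt(6)*sqrt(pi)*C1*erf(sqrt(6)*sqrt(k)*z/6)/(2*sqrt(k)) - C2, (k > 0) | (k < 0)), (-C1*z - C2, True))


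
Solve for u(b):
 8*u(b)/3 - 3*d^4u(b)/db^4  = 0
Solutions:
 u(b) = C1*exp(-2^(3/4)*sqrt(3)*b/3) + C2*exp(2^(3/4)*sqrt(3)*b/3) + C3*sin(2^(3/4)*sqrt(3)*b/3) + C4*cos(2^(3/4)*sqrt(3)*b/3)


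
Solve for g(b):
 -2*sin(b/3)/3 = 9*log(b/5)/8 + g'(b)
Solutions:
 g(b) = C1 - 9*b*log(b)/8 + 9*b/8 + 9*b*log(5)/8 + 2*cos(b/3)


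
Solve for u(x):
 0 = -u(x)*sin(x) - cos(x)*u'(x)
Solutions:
 u(x) = C1*cos(x)


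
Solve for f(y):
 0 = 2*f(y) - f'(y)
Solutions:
 f(y) = C1*exp(2*y)


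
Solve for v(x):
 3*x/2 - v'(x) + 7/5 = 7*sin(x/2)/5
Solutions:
 v(x) = C1 + 3*x^2/4 + 7*x/5 + 14*cos(x/2)/5


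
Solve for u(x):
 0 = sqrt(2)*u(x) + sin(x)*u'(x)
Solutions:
 u(x) = C1*(cos(x) + 1)^(sqrt(2)/2)/(cos(x) - 1)^(sqrt(2)/2)


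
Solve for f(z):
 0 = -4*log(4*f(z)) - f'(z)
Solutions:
 Integral(1/(log(_y) + 2*log(2)), (_y, f(z)))/4 = C1 - z


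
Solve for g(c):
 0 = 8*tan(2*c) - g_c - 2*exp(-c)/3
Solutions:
 g(c) = C1 + 2*log(tan(2*c)^2 + 1) + 2*exp(-c)/3


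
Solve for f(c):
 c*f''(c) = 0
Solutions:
 f(c) = C1 + C2*c


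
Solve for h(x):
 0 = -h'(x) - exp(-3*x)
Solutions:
 h(x) = C1 + exp(-3*x)/3


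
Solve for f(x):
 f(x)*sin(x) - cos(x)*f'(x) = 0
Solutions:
 f(x) = C1/cos(x)


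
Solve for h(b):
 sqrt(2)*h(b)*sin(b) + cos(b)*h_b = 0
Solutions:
 h(b) = C1*cos(b)^(sqrt(2))


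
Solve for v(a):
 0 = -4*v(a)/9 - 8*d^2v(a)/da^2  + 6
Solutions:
 v(a) = C1*sin(sqrt(2)*a/6) + C2*cos(sqrt(2)*a/6) + 27/2


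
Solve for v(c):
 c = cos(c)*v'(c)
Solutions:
 v(c) = C1 + Integral(c/cos(c), c)


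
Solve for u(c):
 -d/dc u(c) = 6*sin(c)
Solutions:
 u(c) = C1 + 6*cos(c)


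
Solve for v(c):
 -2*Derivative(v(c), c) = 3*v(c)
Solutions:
 v(c) = C1*exp(-3*c/2)


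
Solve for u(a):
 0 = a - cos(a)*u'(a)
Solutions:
 u(a) = C1 + Integral(a/cos(a), a)


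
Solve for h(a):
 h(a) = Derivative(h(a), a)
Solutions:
 h(a) = C1*exp(a)


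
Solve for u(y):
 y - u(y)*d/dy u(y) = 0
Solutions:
 u(y) = -sqrt(C1 + y^2)
 u(y) = sqrt(C1 + y^2)


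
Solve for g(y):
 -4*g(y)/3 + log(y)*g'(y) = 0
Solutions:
 g(y) = C1*exp(4*li(y)/3)


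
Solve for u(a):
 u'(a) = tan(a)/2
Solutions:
 u(a) = C1 - log(cos(a))/2


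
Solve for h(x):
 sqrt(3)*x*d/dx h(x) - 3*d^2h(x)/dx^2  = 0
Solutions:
 h(x) = C1 + C2*erfi(sqrt(2)*3^(3/4)*x/6)


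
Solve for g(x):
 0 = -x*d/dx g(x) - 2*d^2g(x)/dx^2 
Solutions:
 g(x) = C1 + C2*erf(x/2)


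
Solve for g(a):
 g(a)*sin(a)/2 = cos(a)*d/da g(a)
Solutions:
 g(a) = C1/sqrt(cos(a))


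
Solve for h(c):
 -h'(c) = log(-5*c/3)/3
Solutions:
 h(c) = C1 - c*log(-c)/3 + c*(-log(5) + 1 + log(3))/3


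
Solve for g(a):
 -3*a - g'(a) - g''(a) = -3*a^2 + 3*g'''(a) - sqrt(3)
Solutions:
 g(a) = C1 + a^3 - 9*a^2/2 - 9*a + sqrt(3)*a + (C2*sin(sqrt(11)*a/6) + C3*cos(sqrt(11)*a/6))*exp(-a/6)


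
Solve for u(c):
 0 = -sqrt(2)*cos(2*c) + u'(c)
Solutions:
 u(c) = C1 + sqrt(2)*sin(2*c)/2


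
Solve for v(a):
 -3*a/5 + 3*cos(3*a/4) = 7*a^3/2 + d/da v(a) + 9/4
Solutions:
 v(a) = C1 - 7*a^4/8 - 3*a^2/10 - 9*a/4 + 4*sin(3*a/4)


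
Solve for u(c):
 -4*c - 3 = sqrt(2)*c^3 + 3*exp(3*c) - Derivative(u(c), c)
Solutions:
 u(c) = C1 + sqrt(2)*c^4/4 + 2*c^2 + 3*c + exp(3*c)


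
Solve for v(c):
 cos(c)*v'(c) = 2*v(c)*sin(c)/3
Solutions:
 v(c) = C1/cos(c)^(2/3)


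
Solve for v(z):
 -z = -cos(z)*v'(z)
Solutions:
 v(z) = C1 + Integral(z/cos(z), z)


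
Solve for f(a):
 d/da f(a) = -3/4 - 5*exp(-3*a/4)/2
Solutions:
 f(a) = C1 - 3*a/4 + 10*exp(-3*a/4)/3


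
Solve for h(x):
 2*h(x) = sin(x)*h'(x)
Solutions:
 h(x) = C1*(cos(x) - 1)/(cos(x) + 1)


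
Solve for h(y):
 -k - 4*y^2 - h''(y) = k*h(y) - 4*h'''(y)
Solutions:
 h(y) = C1*exp(y*(-(-216*k + sqrt((216*k + 1)^2 - 1) - 1)^(1/3) + 1 - 1/(-216*k + sqrt((216*k + 1)^2 - 1) - 1)^(1/3))/12) + C2*exp(y*((-216*k + sqrt((216*k + 1)^2 - 1) - 1)^(1/3) - sqrt(3)*I*(-216*k + sqrt((216*k + 1)^2 - 1) - 1)^(1/3) + 2 - 4/((-1 + sqrt(3)*I)*(-216*k + sqrt((216*k + 1)^2 - 1) - 1)^(1/3)))/24) + C3*exp(y*((-216*k + sqrt((216*k + 1)^2 - 1) - 1)^(1/3) + sqrt(3)*I*(-216*k + sqrt((216*k + 1)^2 - 1) - 1)^(1/3) + 2 + 4/((1 + sqrt(3)*I)*(-216*k + sqrt((216*k + 1)^2 - 1) - 1)^(1/3)))/24) - 1 - 4*y^2/k + 8/k^2


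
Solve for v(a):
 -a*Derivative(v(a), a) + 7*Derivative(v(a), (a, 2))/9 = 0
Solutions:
 v(a) = C1 + C2*erfi(3*sqrt(14)*a/14)


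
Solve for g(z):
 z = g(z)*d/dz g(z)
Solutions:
 g(z) = -sqrt(C1 + z^2)
 g(z) = sqrt(C1 + z^2)


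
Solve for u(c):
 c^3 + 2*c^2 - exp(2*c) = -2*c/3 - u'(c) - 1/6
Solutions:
 u(c) = C1 - c^4/4 - 2*c^3/3 - c^2/3 - c/6 + exp(2*c)/2


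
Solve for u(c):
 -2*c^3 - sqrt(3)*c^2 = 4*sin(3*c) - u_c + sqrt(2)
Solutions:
 u(c) = C1 + c^4/2 + sqrt(3)*c^3/3 + sqrt(2)*c - 4*cos(3*c)/3


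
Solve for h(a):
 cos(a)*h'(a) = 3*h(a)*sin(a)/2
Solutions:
 h(a) = C1/cos(a)^(3/2)


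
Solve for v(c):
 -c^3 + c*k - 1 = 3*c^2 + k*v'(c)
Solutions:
 v(c) = C1 - c^4/(4*k) - c^3/k + c^2/2 - c/k


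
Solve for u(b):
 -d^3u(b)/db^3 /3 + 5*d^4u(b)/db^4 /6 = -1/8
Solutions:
 u(b) = C1 + C2*b + C3*b^2 + C4*exp(2*b/5) + b^3/16


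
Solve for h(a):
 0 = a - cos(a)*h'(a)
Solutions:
 h(a) = C1 + Integral(a/cos(a), a)


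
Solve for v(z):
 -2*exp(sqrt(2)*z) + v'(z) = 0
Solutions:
 v(z) = C1 + sqrt(2)*exp(sqrt(2)*z)


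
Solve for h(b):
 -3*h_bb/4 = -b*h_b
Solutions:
 h(b) = C1 + C2*erfi(sqrt(6)*b/3)


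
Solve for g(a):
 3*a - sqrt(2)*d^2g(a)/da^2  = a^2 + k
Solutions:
 g(a) = C1 + C2*a - sqrt(2)*a^4/24 + sqrt(2)*a^3/4 - sqrt(2)*a^2*k/4


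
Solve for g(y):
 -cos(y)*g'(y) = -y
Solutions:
 g(y) = C1 + Integral(y/cos(y), y)


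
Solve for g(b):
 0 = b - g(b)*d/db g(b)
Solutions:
 g(b) = -sqrt(C1 + b^2)
 g(b) = sqrt(C1 + b^2)


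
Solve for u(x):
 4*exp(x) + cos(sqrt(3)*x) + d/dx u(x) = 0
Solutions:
 u(x) = C1 - 4*exp(x) - sqrt(3)*sin(sqrt(3)*x)/3


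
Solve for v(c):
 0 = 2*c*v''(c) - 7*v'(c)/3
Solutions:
 v(c) = C1 + C2*c^(13/6)


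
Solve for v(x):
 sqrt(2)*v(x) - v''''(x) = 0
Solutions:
 v(x) = C1*exp(-2^(1/8)*x) + C2*exp(2^(1/8)*x) + C3*sin(2^(1/8)*x) + C4*cos(2^(1/8)*x)


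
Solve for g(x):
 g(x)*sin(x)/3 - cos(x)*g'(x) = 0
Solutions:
 g(x) = C1/cos(x)^(1/3)


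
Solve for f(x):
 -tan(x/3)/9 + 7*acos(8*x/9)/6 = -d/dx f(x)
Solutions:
 f(x) = C1 - 7*x*acos(8*x/9)/6 + 7*sqrt(81 - 64*x^2)/48 - log(cos(x/3))/3


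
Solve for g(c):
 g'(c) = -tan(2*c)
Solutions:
 g(c) = C1 + log(cos(2*c))/2


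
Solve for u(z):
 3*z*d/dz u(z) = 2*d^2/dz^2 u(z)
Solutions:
 u(z) = C1 + C2*erfi(sqrt(3)*z/2)


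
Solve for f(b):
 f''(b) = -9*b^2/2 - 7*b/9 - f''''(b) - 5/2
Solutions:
 f(b) = C1 + C2*b + C3*sin(b) + C4*cos(b) - 3*b^4/8 - 7*b^3/54 + 13*b^2/4


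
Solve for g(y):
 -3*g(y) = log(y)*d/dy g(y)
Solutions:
 g(y) = C1*exp(-3*li(y))


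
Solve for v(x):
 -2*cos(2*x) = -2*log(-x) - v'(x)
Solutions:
 v(x) = C1 - 2*x*log(-x) + 2*x + sin(2*x)


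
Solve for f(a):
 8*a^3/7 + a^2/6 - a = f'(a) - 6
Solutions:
 f(a) = C1 + 2*a^4/7 + a^3/18 - a^2/2 + 6*a


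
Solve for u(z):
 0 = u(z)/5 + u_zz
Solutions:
 u(z) = C1*sin(sqrt(5)*z/5) + C2*cos(sqrt(5)*z/5)


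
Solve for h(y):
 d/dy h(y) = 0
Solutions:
 h(y) = C1


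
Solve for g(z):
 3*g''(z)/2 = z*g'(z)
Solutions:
 g(z) = C1 + C2*erfi(sqrt(3)*z/3)


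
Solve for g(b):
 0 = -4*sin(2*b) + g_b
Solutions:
 g(b) = C1 - 2*cos(2*b)


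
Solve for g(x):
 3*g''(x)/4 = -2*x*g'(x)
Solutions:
 g(x) = C1 + C2*erf(2*sqrt(3)*x/3)


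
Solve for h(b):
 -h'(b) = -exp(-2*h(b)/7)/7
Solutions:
 h(b) = 7*log(-sqrt(C1 + b)) - 7*log(7) + 7*log(2)/2
 h(b) = 7*log(C1 + b)/2 - 7*log(7) + 7*log(2)/2


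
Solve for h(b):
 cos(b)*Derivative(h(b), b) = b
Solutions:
 h(b) = C1 + Integral(b/cos(b), b)


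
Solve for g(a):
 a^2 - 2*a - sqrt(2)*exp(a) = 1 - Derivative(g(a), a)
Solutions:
 g(a) = C1 - a^3/3 + a^2 + a + sqrt(2)*exp(a)


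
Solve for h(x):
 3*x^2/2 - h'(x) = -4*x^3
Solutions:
 h(x) = C1 + x^4 + x^3/2


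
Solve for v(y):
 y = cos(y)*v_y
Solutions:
 v(y) = C1 + Integral(y/cos(y), y)


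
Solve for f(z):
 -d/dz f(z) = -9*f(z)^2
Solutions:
 f(z) = -1/(C1 + 9*z)


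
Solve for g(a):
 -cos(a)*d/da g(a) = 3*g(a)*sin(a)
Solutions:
 g(a) = C1*cos(a)^3


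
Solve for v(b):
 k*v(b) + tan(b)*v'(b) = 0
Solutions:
 v(b) = C1*exp(-k*log(sin(b)))


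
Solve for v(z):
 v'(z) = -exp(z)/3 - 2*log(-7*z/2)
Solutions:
 v(z) = C1 - 2*z*log(-z) + 2*z*(-log(7) + log(2) + 1) - exp(z)/3


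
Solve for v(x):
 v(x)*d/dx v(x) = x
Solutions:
 v(x) = -sqrt(C1 + x^2)
 v(x) = sqrt(C1 + x^2)


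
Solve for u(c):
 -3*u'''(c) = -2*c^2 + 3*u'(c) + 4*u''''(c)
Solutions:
 u(c) = C1 + C2*exp(c*(-2 + (4*sqrt(39) + 25)^(-1/3) + (4*sqrt(39) + 25)^(1/3))/8)*sin(sqrt(3)*c*(-(4*sqrt(39) + 25)^(1/3) + (4*sqrt(39) + 25)^(-1/3))/8) + C3*exp(c*(-2 + (4*sqrt(39) + 25)^(-1/3) + (4*sqrt(39) + 25)^(1/3))/8)*cos(sqrt(3)*c*(-(4*sqrt(39) + 25)^(1/3) + (4*sqrt(39) + 25)^(-1/3))/8) + C4*exp(-c*((4*sqrt(39) + 25)^(-1/3) + 1 + (4*sqrt(39) + 25)^(1/3))/4) + 2*c^3/9 - 4*c/3


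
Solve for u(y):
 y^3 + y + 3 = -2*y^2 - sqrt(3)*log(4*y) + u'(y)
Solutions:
 u(y) = C1 + y^4/4 + 2*y^3/3 + y^2/2 + sqrt(3)*y*log(y) - sqrt(3)*y + 2*sqrt(3)*y*log(2) + 3*y


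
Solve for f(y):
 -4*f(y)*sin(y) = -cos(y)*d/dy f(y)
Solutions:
 f(y) = C1/cos(y)^4


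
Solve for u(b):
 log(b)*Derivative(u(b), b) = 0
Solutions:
 u(b) = C1


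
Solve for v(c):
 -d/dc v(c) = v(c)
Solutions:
 v(c) = C1*exp(-c)


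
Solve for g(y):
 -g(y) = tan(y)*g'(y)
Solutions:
 g(y) = C1/sin(y)


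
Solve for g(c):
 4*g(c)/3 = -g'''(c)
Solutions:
 g(c) = C3*exp(-6^(2/3)*c/3) + (C1*sin(2^(2/3)*3^(1/6)*c/2) + C2*cos(2^(2/3)*3^(1/6)*c/2))*exp(6^(2/3)*c/6)


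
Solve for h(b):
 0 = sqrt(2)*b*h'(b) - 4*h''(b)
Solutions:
 h(b) = C1 + C2*erfi(2^(3/4)*b/4)


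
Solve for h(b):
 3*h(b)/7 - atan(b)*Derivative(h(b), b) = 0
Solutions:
 h(b) = C1*exp(3*Integral(1/atan(b), b)/7)


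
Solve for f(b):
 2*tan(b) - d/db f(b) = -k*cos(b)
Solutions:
 f(b) = C1 + k*sin(b) - 2*log(cos(b))


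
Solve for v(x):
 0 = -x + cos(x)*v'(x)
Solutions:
 v(x) = C1 + Integral(x/cos(x), x)


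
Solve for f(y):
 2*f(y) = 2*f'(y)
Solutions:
 f(y) = C1*exp(y)


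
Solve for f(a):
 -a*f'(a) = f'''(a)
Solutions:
 f(a) = C1 + Integral(C2*airyai(-a) + C3*airybi(-a), a)


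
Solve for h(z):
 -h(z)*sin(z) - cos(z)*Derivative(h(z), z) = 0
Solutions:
 h(z) = C1*cos(z)


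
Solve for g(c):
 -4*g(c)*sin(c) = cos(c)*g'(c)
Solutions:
 g(c) = C1*cos(c)^4


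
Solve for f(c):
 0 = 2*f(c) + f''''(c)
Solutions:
 f(c) = (C1*sin(2^(3/4)*c/2) + C2*cos(2^(3/4)*c/2))*exp(-2^(3/4)*c/2) + (C3*sin(2^(3/4)*c/2) + C4*cos(2^(3/4)*c/2))*exp(2^(3/4)*c/2)


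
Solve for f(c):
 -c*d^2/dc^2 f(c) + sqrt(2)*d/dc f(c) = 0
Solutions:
 f(c) = C1 + C2*c^(1 + sqrt(2))


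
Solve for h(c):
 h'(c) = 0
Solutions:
 h(c) = C1


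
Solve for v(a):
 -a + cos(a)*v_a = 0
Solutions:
 v(a) = C1 + Integral(a/cos(a), a)


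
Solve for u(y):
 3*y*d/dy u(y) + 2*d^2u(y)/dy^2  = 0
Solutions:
 u(y) = C1 + C2*erf(sqrt(3)*y/2)


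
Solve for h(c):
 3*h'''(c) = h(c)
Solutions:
 h(c) = C3*exp(3^(2/3)*c/3) + (C1*sin(3^(1/6)*c/2) + C2*cos(3^(1/6)*c/2))*exp(-3^(2/3)*c/6)


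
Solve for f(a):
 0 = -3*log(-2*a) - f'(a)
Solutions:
 f(a) = C1 - 3*a*log(-a) + 3*a*(1 - log(2))


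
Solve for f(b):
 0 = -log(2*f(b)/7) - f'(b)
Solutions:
 Integral(1/(log(_y) - log(7) + log(2)), (_y, f(b))) = C1 - b


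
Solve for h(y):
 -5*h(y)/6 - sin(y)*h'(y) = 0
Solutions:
 h(y) = C1*(cos(y) + 1)^(5/12)/(cos(y) - 1)^(5/12)


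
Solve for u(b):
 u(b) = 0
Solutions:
 u(b) = 0


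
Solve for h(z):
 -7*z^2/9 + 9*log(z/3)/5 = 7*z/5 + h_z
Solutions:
 h(z) = C1 - 7*z^3/27 - 7*z^2/10 + 9*z*log(z)/5 - 9*z*log(3)/5 - 9*z/5


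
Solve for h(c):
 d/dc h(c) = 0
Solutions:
 h(c) = C1


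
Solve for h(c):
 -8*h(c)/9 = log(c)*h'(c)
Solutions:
 h(c) = C1*exp(-8*li(c)/9)


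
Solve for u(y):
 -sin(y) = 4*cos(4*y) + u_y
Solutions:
 u(y) = C1 - sin(4*y) + cos(y)


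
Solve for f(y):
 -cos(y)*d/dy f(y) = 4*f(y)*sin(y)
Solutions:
 f(y) = C1*cos(y)^4


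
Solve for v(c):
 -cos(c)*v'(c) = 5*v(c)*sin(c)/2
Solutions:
 v(c) = C1*cos(c)^(5/2)


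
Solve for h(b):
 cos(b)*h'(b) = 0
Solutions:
 h(b) = C1


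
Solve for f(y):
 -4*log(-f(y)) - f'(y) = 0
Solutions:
 -li(-f(y)) = C1 - 4*y


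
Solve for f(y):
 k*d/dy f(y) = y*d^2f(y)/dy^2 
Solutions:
 f(y) = C1 + y^(re(k) + 1)*(C2*sin(log(y)*Abs(im(k))) + C3*cos(log(y)*im(k)))


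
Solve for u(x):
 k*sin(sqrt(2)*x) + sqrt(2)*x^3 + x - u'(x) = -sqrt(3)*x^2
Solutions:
 u(x) = C1 - sqrt(2)*k*cos(sqrt(2)*x)/2 + sqrt(2)*x^4/4 + sqrt(3)*x^3/3 + x^2/2


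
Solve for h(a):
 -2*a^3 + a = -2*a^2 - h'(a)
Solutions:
 h(a) = C1 + a^4/2 - 2*a^3/3 - a^2/2


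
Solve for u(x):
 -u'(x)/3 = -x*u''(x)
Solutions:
 u(x) = C1 + C2*x^(4/3)


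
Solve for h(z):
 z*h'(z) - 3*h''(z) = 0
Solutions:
 h(z) = C1 + C2*erfi(sqrt(6)*z/6)


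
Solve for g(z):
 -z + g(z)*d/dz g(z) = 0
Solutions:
 g(z) = -sqrt(C1 + z^2)
 g(z) = sqrt(C1 + z^2)


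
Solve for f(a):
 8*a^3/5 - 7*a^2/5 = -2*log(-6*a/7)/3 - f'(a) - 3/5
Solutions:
 f(a) = C1 - 2*a^4/5 + 7*a^3/15 - 2*a*log(-a)/3 + a*(-10*log(6) + 1 + 10*log(7))/15


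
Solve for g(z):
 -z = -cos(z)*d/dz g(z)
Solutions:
 g(z) = C1 + Integral(z/cos(z), z)


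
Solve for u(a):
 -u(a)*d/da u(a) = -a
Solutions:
 u(a) = -sqrt(C1 + a^2)
 u(a) = sqrt(C1 + a^2)


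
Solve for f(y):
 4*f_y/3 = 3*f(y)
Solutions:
 f(y) = C1*exp(9*y/4)


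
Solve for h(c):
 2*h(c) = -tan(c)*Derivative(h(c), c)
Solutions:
 h(c) = C1/sin(c)^2


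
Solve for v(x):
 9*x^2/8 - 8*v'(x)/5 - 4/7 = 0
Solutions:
 v(x) = C1 + 15*x^3/64 - 5*x/14


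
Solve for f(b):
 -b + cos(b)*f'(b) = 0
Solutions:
 f(b) = C1 + Integral(b/cos(b), b)


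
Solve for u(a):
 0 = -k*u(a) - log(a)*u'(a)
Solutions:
 u(a) = C1*exp(-k*li(a))


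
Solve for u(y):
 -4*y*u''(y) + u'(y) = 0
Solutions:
 u(y) = C1 + C2*y^(5/4)


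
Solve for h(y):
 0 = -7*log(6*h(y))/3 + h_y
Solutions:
 -3*Integral(1/(log(_y) + log(6)), (_y, h(y)))/7 = C1 - y


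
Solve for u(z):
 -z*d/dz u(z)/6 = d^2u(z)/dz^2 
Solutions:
 u(z) = C1 + C2*erf(sqrt(3)*z/6)


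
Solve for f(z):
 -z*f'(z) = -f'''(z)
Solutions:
 f(z) = C1 + Integral(C2*airyai(z) + C3*airybi(z), z)


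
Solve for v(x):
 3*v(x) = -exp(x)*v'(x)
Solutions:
 v(x) = C1*exp(3*exp(-x))


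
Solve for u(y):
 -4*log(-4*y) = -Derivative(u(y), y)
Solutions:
 u(y) = C1 + 4*y*log(-y) + 4*y*(-1 + 2*log(2))


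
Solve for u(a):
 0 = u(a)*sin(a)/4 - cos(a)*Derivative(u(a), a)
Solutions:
 u(a) = C1/cos(a)^(1/4)


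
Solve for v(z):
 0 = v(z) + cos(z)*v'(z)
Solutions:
 v(z) = C1*sqrt(sin(z) - 1)/sqrt(sin(z) + 1)


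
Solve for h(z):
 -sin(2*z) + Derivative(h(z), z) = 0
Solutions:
 h(z) = C1 - cos(2*z)/2


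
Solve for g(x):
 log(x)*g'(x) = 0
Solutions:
 g(x) = C1


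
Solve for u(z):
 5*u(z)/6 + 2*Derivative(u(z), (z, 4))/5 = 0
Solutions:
 u(z) = (C1*sin(3^(3/4)*sqrt(5)*z/6) + C2*cos(3^(3/4)*sqrt(5)*z/6))*exp(-3^(3/4)*sqrt(5)*z/6) + (C3*sin(3^(3/4)*sqrt(5)*z/6) + C4*cos(3^(3/4)*sqrt(5)*z/6))*exp(3^(3/4)*sqrt(5)*z/6)


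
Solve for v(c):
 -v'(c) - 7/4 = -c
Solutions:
 v(c) = C1 + c^2/2 - 7*c/4


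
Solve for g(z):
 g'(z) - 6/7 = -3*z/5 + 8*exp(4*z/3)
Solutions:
 g(z) = C1 - 3*z^2/10 + 6*z/7 + 6*exp(4*z/3)


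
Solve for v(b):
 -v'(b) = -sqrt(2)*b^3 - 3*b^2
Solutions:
 v(b) = C1 + sqrt(2)*b^4/4 + b^3


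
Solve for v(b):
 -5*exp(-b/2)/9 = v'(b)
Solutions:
 v(b) = C1 + 10*exp(-b/2)/9


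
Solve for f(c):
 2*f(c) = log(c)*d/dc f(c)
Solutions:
 f(c) = C1*exp(2*li(c))


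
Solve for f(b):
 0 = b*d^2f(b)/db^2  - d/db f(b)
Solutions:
 f(b) = C1 + C2*b^2


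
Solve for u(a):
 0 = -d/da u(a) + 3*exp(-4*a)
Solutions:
 u(a) = C1 - 3*exp(-4*a)/4


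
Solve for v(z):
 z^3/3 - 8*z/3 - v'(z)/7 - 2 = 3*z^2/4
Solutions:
 v(z) = C1 + 7*z^4/12 - 7*z^3/4 - 28*z^2/3 - 14*z


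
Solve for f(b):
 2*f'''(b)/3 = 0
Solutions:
 f(b) = C1 + C2*b + C3*b^2


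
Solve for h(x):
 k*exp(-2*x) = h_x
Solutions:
 h(x) = C1 - k*exp(-2*x)/2


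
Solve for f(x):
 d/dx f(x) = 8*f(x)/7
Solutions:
 f(x) = C1*exp(8*x/7)


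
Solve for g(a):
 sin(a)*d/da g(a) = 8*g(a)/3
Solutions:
 g(a) = C1*(cos(a) - 1)^(4/3)/(cos(a) + 1)^(4/3)


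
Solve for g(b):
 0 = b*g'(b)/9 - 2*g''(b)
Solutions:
 g(b) = C1 + C2*erfi(b/6)


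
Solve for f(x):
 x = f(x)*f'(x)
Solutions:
 f(x) = -sqrt(C1 + x^2)
 f(x) = sqrt(C1 + x^2)


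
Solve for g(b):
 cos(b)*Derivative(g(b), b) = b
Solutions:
 g(b) = C1 + Integral(b/cos(b), b)


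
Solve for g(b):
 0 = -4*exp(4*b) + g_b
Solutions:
 g(b) = C1 + exp(4*b)


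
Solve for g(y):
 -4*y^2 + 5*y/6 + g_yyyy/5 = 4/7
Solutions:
 g(y) = C1 + C2*y + C3*y^2 + C4*y^3 + y^6/18 - 5*y^5/144 + 5*y^4/42


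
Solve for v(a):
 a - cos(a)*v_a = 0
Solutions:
 v(a) = C1 + Integral(a/cos(a), a)


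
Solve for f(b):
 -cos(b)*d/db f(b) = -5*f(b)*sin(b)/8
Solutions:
 f(b) = C1/cos(b)^(5/8)


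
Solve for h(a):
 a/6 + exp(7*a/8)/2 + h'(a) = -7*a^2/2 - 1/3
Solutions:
 h(a) = C1 - 7*a^3/6 - a^2/12 - a/3 - 4*exp(7*a/8)/7


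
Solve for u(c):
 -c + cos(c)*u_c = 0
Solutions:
 u(c) = C1 + Integral(c/cos(c), c)


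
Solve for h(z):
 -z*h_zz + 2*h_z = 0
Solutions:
 h(z) = C1 + C2*z^3


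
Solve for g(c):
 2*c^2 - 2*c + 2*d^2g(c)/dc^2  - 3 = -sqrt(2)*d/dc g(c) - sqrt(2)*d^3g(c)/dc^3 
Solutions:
 g(c) = C1 - sqrt(2)*c^3/3 + sqrt(2)*c^2/2 + 2*c^2 - 2*c - sqrt(2)*c/2 + (C2*sin(sqrt(2)*c/2) + C3*cos(sqrt(2)*c/2))*exp(-sqrt(2)*c/2)


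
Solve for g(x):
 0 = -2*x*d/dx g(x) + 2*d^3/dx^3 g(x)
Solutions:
 g(x) = C1 + Integral(C2*airyai(x) + C3*airybi(x), x)


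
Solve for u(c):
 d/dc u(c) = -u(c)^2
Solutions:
 u(c) = 1/(C1 + c)


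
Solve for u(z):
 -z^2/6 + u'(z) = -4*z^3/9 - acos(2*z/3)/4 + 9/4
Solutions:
 u(z) = C1 - z^4/9 + z^3/18 - z*acos(2*z/3)/4 + 9*z/4 + sqrt(9 - 4*z^2)/8


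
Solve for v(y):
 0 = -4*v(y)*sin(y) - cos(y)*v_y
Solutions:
 v(y) = C1*cos(y)^4


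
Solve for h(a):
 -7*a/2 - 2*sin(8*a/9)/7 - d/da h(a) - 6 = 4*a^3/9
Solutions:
 h(a) = C1 - a^4/9 - 7*a^2/4 - 6*a + 9*cos(8*a/9)/28


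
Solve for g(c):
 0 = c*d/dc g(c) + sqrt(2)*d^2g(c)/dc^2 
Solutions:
 g(c) = C1 + C2*erf(2^(1/4)*c/2)


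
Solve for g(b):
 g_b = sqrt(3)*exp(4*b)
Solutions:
 g(b) = C1 + sqrt(3)*exp(4*b)/4


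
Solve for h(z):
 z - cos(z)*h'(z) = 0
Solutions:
 h(z) = C1 + Integral(z/cos(z), z)


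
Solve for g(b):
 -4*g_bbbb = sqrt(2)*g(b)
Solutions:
 g(b) = (C1*sin(2^(1/8)*b/2) + C2*cos(2^(1/8)*b/2))*exp(-2^(1/8)*b/2) + (C3*sin(2^(1/8)*b/2) + C4*cos(2^(1/8)*b/2))*exp(2^(1/8)*b/2)


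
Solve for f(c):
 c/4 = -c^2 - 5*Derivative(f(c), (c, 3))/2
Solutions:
 f(c) = C1 + C2*c + C3*c^2 - c^5/150 - c^4/240


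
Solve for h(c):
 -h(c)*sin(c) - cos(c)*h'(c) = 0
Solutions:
 h(c) = C1*cos(c)


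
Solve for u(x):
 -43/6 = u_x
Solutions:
 u(x) = C1 - 43*x/6


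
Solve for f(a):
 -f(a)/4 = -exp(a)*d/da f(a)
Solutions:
 f(a) = C1*exp(-exp(-a)/4)


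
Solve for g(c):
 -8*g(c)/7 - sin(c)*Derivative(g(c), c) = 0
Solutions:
 g(c) = C1*(cos(c) + 1)^(4/7)/(cos(c) - 1)^(4/7)


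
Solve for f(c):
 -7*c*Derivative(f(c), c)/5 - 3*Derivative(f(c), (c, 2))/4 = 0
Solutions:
 f(c) = C1 + C2*erf(sqrt(210)*c/15)


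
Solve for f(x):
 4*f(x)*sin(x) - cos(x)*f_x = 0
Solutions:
 f(x) = C1/cos(x)^4


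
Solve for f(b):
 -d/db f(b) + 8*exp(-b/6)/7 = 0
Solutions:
 f(b) = C1 - 48*exp(-b/6)/7


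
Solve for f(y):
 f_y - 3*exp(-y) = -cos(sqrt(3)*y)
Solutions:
 f(y) = C1 - sqrt(3)*sin(sqrt(3)*y)/3 - 3*exp(-y)


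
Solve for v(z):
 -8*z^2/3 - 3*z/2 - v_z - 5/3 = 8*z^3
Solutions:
 v(z) = C1 - 2*z^4 - 8*z^3/9 - 3*z^2/4 - 5*z/3


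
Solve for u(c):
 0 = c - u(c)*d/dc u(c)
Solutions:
 u(c) = -sqrt(C1 + c^2)
 u(c) = sqrt(C1 + c^2)


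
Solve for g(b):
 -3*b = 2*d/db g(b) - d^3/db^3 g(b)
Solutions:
 g(b) = C1 + C2*exp(-sqrt(2)*b) + C3*exp(sqrt(2)*b) - 3*b^2/4


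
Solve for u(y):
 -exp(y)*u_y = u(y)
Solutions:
 u(y) = C1*exp(exp(-y))


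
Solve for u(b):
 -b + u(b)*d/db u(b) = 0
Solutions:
 u(b) = -sqrt(C1 + b^2)
 u(b) = sqrt(C1 + b^2)


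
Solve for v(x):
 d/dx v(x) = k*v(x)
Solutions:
 v(x) = C1*exp(k*x)


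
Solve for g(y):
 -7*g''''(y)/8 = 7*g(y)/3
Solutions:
 g(y) = (C1*sin(2^(1/4)*3^(3/4)*y/3) + C2*cos(2^(1/4)*3^(3/4)*y/3))*exp(-2^(1/4)*3^(3/4)*y/3) + (C3*sin(2^(1/4)*3^(3/4)*y/3) + C4*cos(2^(1/4)*3^(3/4)*y/3))*exp(2^(1/4)*3^(3/4)*y/3)


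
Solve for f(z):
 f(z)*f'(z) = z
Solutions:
 f(z) = -sqrt(C1 + z^2)
 f(z) = sqrt(C1 + z^2)


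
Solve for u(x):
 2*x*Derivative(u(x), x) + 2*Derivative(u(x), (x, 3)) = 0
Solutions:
 u(x) = C1 + Integral(C2*airyai(-x) + C3*airybi(-x), x)


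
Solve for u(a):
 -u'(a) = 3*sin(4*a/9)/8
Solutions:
 u(a) = C1 + 27*cos(4*a/9)/32


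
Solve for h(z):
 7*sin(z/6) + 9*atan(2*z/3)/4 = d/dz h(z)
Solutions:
 h(z) = C1 + 9*z*atan(2*z/3)/4 - 27*log(4*z^2 + 9)/16 - 42*cos(z/6)


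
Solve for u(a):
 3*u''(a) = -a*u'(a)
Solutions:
 u(a) = C1 + C2*erf(sqrt(6)*a/6)


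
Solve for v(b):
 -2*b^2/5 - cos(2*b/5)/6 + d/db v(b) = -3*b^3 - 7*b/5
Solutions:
 v(b) = C1 - 3*b^4/4 + 2*b^3/15 - 7*b^2/10 + 5*sin(2*b/5)/12


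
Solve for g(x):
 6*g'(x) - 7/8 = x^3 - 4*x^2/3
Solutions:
 g(x) = C1 + x^4/24 - 2*x^3/27 + 7*x/48


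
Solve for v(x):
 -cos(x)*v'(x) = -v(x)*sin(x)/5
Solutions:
 v(x) = C1/cos(x)^(1/5)


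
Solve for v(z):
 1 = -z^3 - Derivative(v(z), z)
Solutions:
 v(z) = C1 - z^4/4 - z


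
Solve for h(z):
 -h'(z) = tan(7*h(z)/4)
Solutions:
 h(z) = -4*asin(C1*exp(-7*z/4))/7 + 4*pi/7
 h(z) = 4*asin(C1*exp(-7*z/4))/7


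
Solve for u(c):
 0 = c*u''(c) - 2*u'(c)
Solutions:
 u(c) = C1 + C2*c^3


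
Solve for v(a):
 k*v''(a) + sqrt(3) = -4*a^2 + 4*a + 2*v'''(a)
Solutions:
 v(a) = C1 + C2*a + C3*exp(a*k/2) - a^4/(3*k) + 2*a^3*(1 - 4/k)/(3*k) + a^2*(-sqrt(3)/2 + 4/k - 16/k^2)/k


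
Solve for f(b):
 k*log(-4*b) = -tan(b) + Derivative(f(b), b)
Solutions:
 f(b) = C1 + b*k*(log(-b) - 1) + 2*b*k*log(2) - log(cos(b))


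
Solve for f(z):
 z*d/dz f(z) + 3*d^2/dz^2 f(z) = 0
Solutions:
 f(z) = C1 + C2*erf(sqrt(6)*z/6)


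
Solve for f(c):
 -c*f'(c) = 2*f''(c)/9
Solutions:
 f(c) = C1 + C2*erf(3*c/2)


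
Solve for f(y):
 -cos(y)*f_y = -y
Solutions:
 f(y) = C1 + Integral(y/cos(y), y)


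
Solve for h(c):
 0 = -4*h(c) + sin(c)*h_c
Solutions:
 h(c) = C1*(cos(c)^2 - 2*cos(c) + 1)/(cos(c)^2 + 2*cos(c) + 1)


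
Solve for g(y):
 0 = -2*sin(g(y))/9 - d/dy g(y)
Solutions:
 2*y/9 + log(cos(g(y)) - 1)/2 - log(cos(g(y)) + 1)/2 = C1


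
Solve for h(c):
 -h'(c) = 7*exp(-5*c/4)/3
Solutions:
 h(c) = C1 + 28*exp(-5*c/4)/15


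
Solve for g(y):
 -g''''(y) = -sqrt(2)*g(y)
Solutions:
 g(y) = C1*exp(-2^(1/8)*y) + C2*exp(2^(1/8)*y) + C3*sin(2^(1/8)*y) + C4*cos(2^(1/8)*y)


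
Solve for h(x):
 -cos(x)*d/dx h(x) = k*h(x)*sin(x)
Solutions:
 h(x) = C1*exp(k*log(cos(x)))


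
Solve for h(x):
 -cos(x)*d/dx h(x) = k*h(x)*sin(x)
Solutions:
 h(x) = C1*exp(k*log(cos(x)))


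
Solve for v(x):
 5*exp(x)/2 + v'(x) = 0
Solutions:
 v(x) = C1 - 5*exp(x)/2


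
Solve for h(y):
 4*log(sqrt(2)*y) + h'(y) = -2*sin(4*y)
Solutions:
 h(y) = C1 - 4*y*log(y) - 2*y*log(2) + 4*y + cos(4*y)/2


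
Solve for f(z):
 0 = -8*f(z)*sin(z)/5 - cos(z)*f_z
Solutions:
 f(z) = C1*cos(z)^(8/5)


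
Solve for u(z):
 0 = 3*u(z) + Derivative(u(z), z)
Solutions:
 u(z) = C1*exp(-3*z)


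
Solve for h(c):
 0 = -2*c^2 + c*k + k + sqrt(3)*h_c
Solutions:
 h(c) = C1 + 2*sqrt(3)*c^3/9 - sqrt(3)*c^2*k/6 - sqrt(3)*c*k/3


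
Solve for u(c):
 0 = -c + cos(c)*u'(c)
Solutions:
 u(c) = C1 + Integral(c/cos(c), c)


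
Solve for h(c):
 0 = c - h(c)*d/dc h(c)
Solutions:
 h(c) = -sqrt(C1 + c^2)
 h(c) = sqrt(C1 + c^2)


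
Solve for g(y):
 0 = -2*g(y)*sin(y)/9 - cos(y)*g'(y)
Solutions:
 g(y) = C1*cos(y)^(2/9)


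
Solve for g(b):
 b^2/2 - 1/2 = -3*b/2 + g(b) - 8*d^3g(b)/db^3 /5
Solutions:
 g(b) = C3*exp(5^(1/3)*b/2) + b^2/2 + 3*b/2 + (C1*sin(sqrt(3)*5^(1/3)*b/4) + C2*cos(sqrt(3)*5^(1/3)*b/4))*exp(-5^(1/3)*b/4) - 1/2


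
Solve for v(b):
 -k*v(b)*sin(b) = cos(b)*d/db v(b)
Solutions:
 v(b) = C1*exp(k*log(cos(b)))


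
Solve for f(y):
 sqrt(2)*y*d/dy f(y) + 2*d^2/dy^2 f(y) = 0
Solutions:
 f(y) = C1 + C2*erf(2^(1/4)*y/2)


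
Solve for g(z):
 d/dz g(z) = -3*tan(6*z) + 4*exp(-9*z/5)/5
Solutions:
 g(z) = C1 - log(tan(6*z)^2 + 1)/4 - 4*exp(-9*z/5)/9


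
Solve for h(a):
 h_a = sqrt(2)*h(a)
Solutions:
 h(a) = C1*exp(sqrt(2)*a)


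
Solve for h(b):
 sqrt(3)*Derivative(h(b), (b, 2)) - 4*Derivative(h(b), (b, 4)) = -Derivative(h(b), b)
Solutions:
 h(b) = C1 + C2*exp(-b*(3^(5/6)/(sqrt(9 - sqrt(3)) + 3)^(1/3) + 3^(2/3)*(sqrt(9 - sqrt(3)) + 3)^(1/3))/12)*sin(b*(-3^(1/6)*(sqrt(9 - sqrt(3)) + 3)^(1/3) + 3^(1/3)/(sqrt(9 - sqrt(3)) + 3)^(1/3))/4) + C3*exp(-b*(3^(5/6)/(sqrt(9 - sqrt(3)) + 3)^(1/3) + 3^(2/3)*(sqrt(9 - sqrt(3)) + 3)^(1/3))/12)*cos(b*(-3^(1/6)*(sqrt(9 - sqrt(3)) + 3)^(1/3) + 3^(1/3)/(sqrt(9 - sqrt(3)) + 3)^(1/3))/4) + C4*exp(b*(3^(5/6)/(sqrt(9 - sqrt(3)) + 3)^(1/3) + 3^(2/3)*(sqrt(9 - sqrt(3)) + 3)^(1/3))/6)


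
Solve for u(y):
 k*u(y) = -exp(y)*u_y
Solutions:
 u(y) = C1*exp(k*exp(-y))


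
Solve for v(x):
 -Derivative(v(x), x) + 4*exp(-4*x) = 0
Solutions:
 v(x) = C1 - exp(-4*x)


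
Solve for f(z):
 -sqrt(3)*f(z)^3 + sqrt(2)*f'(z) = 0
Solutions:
 f(z) = -sqrt(-1/(C1 + sqrt(6)*z))
 f(z) = sqrt(-1/(C1 + sqrt(6)*z))


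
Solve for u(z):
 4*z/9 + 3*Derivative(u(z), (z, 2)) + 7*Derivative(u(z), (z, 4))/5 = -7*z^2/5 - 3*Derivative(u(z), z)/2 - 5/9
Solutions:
 u(z) = C1 + C2*exp(-70^(1/3)*z*(-(21 + sqrt(1001))^(1/3) + 2*70^(1/3)/(21 + sqrt(1001))^(1/3))/28)*sin(sqrt(3)*70^(1/3)*z*(2*70^(1/3)/(21 + sqrt(1001))^(1/3) + (21 + sqrt(1001))^(1/3))/28) + C3*exp(-70^(1/3)*z*(-(21 + sqrt(1001))^(1/3) + 2*70^(1/3)/(21 + sqrt(1001))^(1/3))/28)*cos(sqrt(3)*70^(1/3)*z*(2*70^(1/3)/(21 + sqrt(1001))^(1/3) + (21 + sqrt(1001))^(1/3))/28) + C4*exp(70^(1/3)*z*(-(21 + sqrt(1001))^(1/3) + 2*70^(1/3)/(21 + sqrt(1001))^(1/3))/14) - 14*z^3/45 + 232*z^2/135 - 326*z/45


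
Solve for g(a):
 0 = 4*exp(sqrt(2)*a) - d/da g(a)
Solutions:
 g(a) = C1 + 2*sqrt(2)*exp(sqrt(2)*a)


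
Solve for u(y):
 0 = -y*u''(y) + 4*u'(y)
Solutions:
 u(y) = C1 + C2*y^5


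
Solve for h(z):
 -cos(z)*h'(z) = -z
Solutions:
 h(z) = C1 + Integral(z/cos(z), z)


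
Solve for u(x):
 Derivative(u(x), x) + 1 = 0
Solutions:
 u(x) = C1 - x


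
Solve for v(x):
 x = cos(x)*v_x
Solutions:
 v(x) = C1 + Integral(x/cos(x), x)


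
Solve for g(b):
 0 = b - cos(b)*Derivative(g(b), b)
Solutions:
 g(b) = C1 + Integral(b/cos(b), b)


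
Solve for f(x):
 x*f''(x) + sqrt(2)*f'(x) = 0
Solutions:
 f(x) = C1 + C2*x^(1 - sqrt(2))


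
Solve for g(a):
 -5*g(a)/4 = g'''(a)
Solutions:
 g(a) = C3*exp(-10^(1/3)*a/2) + (C1*sin(10^(1/3)*sqrt(3)*a/4) + C2*cos(10^(1/3)*sqrt(3)*a/4))*exp(10^(1/3)*a/4)


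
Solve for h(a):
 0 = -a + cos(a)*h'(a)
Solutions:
 h(a) = C1 + Integral(a/cos(a), a)


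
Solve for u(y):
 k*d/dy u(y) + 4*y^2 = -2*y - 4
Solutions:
 u(y) = C1 - 4*y^3/(3*k) - y^2/k - 4*y/k


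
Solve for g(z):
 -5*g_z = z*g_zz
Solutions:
 g(z) = C1 + C2/z^4


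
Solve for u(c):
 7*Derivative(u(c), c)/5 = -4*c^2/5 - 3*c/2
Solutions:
 u(c) = C1 - 4*c^3/21 - 15*c^2/28


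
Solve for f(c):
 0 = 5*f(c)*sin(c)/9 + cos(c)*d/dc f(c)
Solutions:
 f(c) = C1*cos(c)^(5/9)


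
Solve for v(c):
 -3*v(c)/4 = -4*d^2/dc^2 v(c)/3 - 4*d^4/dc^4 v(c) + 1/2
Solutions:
 v(c) = C1*exp(-sqrt(3)*c*sqrt(-2 + sqrt(31))/6) + C2*exp(sqrt(3)*c*sqrt(-2 + sqrt(31))/6) + C3*sin(sqrt(3)*c*sqrt(2 + sqrt(31))/6) + C4*cos(sqrt(3)*c*sqrt(2 + sqrt(31))/6) - 2/3


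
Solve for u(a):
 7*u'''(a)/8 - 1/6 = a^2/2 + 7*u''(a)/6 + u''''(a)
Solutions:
 u(a) = C1 + C2*a - a^4/28 - 3*a^3/28 + 43*a^2/784 + (C3*sin(sqrt(2247)*a/48) + C4*cos(sqrt(2247)*a/48))*exp(7*a/16)


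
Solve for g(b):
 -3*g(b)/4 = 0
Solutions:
 g(b) = 0


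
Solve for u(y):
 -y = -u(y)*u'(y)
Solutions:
 u(y) = -sqrt(C1 + y^2)
 u(y) = sqrt(C1 + y^2)


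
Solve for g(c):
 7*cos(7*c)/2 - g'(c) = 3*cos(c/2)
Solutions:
 g(c) = C1 - 6*sin(c/2) + sin(7*c)/2


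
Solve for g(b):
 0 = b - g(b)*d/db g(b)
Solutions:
 g(b) = -sqrt(C1 + b^2)
 g(b) = sqrt(C1 + b^2)


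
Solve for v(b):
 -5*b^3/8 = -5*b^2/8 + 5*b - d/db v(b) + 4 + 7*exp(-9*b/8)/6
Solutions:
 v(b) = C1 + 5*b^4/32 - 5*b^3/24 + 5*b^2/2 + 4*b - 28*exp(-9*b/8)/27


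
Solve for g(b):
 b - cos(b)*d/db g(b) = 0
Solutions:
 g(b) = C1 + Integral(b/cos(b), b)


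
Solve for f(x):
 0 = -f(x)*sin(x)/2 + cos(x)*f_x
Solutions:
 f(x) = C1/sqrt(cos(x))


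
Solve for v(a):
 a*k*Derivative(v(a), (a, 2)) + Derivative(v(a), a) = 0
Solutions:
 v(a) = C1 + a^(((re(k) - 1)*re(k) + im(k)^2)/(re(k)^2 + im(k)^2))*(C2*sin(log(a)*Abs(im(k))/(re(k)^2 + im(k)^2)) + C3*cos(log(a)*im(k)/(re(k)^2 + im(k)^2)))


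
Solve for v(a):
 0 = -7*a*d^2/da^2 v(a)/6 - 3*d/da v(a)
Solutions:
 v(a) = C1 + C2/a^(11/7)


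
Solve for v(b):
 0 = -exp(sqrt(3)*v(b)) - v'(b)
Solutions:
 v(b) = sqrt(3)*(2*log(1/(C1 + b)) - log(3))/6


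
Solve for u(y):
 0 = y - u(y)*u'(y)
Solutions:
 u(y) = -sqrt(C1 + y^2)
 u(y) = sqrt(C1 + y^2)


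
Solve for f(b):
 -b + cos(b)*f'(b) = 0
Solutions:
 f(b) = C1 + Integral(b/cos(b), b)


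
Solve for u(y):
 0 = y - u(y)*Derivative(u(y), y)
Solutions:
 u(y) = -sqrt(C1 + y^2)
 u(y) = sqrt(C1 + y^2)


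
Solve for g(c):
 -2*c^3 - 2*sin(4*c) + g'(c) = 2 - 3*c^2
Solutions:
 g(c) = C1 + c^4/2 - c^3 + 2*c - cos(4*c)/2


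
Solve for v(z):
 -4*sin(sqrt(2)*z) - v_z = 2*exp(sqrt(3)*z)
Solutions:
 v(z) = C1 - 2*sqrt(3)*exp(sqrt(3)*z)/3 + 2*sqrt(2)*cos(sqrt(2)*z)


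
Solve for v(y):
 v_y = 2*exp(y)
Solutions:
 v(y) = C1 + 2*exp(y)


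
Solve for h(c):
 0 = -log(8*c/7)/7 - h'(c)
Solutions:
 h(c) = C1 - c*log(c)/7 - 3*c*log(2)/7 + c/7 + c*log(7)/7


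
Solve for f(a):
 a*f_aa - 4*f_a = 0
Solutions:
 f(a) = C1 + C2*a^5


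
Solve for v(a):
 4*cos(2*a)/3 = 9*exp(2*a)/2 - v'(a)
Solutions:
 v(a) = C1 + 9*exp(2*a)/4 - 2*sin(2*a)/3


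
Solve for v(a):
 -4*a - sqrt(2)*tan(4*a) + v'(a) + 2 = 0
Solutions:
 v(a) = C1 + 2*a^2 - 2*a - sqrt(2)*log(cos(4*a))/4


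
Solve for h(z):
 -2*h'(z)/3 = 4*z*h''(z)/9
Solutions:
 h(z) = C1 + C2/sqrt(z)


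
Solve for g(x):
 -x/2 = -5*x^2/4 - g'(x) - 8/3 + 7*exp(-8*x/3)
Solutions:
 g(x) = C1 - 5*x^3/12 + x^2/4 - 8*x/3 - 21*exp(-8*x/3)/8


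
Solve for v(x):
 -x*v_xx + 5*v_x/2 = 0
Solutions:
 v(x) = C1 + C2*x^(7/2)


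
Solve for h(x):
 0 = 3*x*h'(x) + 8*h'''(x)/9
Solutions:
 h(x) = C1 + Integral(C2*airyai(-3*x/2) + C3*airybi(-3*x/2), x)


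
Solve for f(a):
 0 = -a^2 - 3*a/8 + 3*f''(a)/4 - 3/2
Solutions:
 f(a) = C1 + C2*a + a^4/9 + a^3/12 + a^2


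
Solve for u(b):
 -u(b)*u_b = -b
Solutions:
 u(b) = -sqrt(C1 + b^2)
 u(b) = sqrt(C1 + b^2)


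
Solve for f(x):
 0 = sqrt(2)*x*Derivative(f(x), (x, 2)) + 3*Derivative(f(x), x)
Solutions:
 f(x) = C1 + C2*x^(1 - 3*sqrt(2)/2)


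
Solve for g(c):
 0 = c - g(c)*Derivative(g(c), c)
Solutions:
 g(c) = -sqrt(C1 + c^2)
 g(c) = sqrt(C1 + c^2)


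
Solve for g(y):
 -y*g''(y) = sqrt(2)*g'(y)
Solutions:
 g(y) = C1 + C2*y^(1 - sqrt(2))


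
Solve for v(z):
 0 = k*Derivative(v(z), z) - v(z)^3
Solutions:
 v(z) = -sqrt(2)*sqrt(-k/(C1*k + z))/2
 v(z) = sqrt(2)*sqrt(-k/(C1*k + z))/2


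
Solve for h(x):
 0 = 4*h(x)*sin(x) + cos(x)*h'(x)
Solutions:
 h(x) = C1*cos(x)^4


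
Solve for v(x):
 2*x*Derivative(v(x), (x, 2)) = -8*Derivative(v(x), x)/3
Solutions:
 v(x) = C1 + C2/x^(1/3)


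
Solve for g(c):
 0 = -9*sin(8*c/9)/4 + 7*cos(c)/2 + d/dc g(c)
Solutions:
 g(c) = C1 - 7*sin(c)/2 - 81*cos(8*c/9)/32


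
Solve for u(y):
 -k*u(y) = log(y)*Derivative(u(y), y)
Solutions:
 u(y) = C1*exp(-k*li(y))


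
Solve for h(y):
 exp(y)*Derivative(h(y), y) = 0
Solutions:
 h(y) = C1


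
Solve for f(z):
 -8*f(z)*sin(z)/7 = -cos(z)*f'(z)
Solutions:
 f(z) = C1/cos(z)^(8/7)


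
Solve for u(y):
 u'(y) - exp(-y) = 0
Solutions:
 u(y) = C1 - exp(-y)


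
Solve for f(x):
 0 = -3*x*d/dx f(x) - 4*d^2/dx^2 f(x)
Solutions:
 f(x) = C1 + C2*erf(sqrt(6)*x/4)


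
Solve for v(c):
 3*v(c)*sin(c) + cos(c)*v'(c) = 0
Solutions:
 v(c) = C1*cos(c)^3


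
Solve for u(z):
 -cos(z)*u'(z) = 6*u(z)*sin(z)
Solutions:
 u(z) = C1*cos(z)^6


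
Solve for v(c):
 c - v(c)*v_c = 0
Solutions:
 v(c) = -sqrt(C1 + c^2)
 v(c) = sqrt(C1 + c^2)


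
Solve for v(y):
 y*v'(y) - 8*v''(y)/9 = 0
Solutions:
 v(y) = C1 + C2*erfi(3*y/4)


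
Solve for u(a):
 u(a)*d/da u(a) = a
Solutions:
 u(a) = -sqrt(C1 + a^2)
 u(a) = sqrt(C1 + a^2)


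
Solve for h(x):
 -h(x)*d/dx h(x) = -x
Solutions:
 h(x) = -sqrt(C1 + x^2)
 h(x) = sqrt(C1 + x^2)


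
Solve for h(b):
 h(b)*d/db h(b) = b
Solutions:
 h(b) = -sqrt(C1 + b^2)
 h(b) = sqrt(C1 + b^2)


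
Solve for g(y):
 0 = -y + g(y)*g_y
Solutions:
 g(y) = -sqrt(C1 + y^2)
 g(y) = sqrt(C1 + y^2)


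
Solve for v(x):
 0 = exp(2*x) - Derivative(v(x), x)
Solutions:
 v(x) = C1 + exp(2*x)/2


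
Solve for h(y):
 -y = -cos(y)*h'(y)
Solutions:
 h(y) = C1 + Integral(y/cos(y), y)


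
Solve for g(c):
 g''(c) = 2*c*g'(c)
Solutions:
 g(c) = C1 + C2*erfi(c)


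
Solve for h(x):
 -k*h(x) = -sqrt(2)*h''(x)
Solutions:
 h(x) = C1*exp(-2^(3/4)*sqrt(k)*x/2) + C2*exp(2^(3/4)*sqrt(k)*x/2)


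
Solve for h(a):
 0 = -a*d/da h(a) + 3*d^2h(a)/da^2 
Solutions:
 h(a) = C1 + C2*erfi(sqrt(6)*a/6)


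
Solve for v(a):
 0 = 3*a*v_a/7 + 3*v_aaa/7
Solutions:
 v(a) = C1 + Integral(C2*airyai(-a) + C3*airybi(-a), a)


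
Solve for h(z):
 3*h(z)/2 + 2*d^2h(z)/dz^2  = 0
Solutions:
 h(z) = C1*sin(sqrt(3)*z/2) + C2*cos(sqrt(3)*z/2)


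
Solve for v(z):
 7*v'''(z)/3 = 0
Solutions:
 v(z) = C1 + C2*z + C3*z^2


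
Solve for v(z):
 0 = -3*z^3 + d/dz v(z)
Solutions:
 v(z) = C1 + 3*z^4/4


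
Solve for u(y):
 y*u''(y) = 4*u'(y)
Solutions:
 u(y) = C1 + C2*y^5


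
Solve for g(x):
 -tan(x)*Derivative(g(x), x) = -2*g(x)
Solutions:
 g(x) = C1*sin(x)^2


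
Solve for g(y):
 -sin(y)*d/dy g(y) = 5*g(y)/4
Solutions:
 g(y) = C1*(cos(y) + 1)^(5/8)/(cos(y) - 1)^(5/8)


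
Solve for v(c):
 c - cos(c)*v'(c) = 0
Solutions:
 v(c) = C1 + Integral(c/cos(c), c)


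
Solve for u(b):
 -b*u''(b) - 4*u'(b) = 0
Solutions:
 u(b) = C1 + C2/b^3


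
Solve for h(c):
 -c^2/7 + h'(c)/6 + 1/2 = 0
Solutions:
 h(c) = C1 + 2*c^3/7 - 3*c


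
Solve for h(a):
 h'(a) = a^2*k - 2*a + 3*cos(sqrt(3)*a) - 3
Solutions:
 h(a) = C1 + a^3*k/3 - a^2 - 3*a + sqrt(3)*sin(sqrt(3)*a)


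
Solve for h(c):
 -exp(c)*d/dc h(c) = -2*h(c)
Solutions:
 h(c) = C1*exp(-2*exp(-c))


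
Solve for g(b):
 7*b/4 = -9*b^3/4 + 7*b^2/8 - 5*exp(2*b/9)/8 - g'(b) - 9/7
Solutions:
 g(b) = C1 - 9*b^4/16 + 7*b^3/24 - 7*b^2/8 - 9*b/7 - 45*exp(2*b/9)/16


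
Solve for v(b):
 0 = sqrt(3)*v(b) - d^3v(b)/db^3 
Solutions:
 v(b) = C3*exp(3^(1/6)*b) + (C1*sin(3^(2/3)*b/2) + C2*cos(3^(2/3)*b/2))*exp(-3^(1/6)*b/2)


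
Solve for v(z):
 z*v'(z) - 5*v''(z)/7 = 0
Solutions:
 v(z) = C1 + C2*erfi(sqrt(70)*z/10)


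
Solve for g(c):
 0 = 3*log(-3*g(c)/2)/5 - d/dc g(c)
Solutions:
 -5*Integral(1/(log(-_y) - log(2) + log(3)), (_y, g(c)))/3 = C1 - c


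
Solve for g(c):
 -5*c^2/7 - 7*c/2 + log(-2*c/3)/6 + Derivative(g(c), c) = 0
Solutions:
 g(c) = C1 + 5*c^3/21 + 7*c^2/4 - c*log(-c)/6 + c*(-log(2) + 1 + log(3))/6


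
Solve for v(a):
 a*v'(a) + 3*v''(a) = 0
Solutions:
 v(a) = C1 + C2*erf(sqrt(6)*a/6)
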